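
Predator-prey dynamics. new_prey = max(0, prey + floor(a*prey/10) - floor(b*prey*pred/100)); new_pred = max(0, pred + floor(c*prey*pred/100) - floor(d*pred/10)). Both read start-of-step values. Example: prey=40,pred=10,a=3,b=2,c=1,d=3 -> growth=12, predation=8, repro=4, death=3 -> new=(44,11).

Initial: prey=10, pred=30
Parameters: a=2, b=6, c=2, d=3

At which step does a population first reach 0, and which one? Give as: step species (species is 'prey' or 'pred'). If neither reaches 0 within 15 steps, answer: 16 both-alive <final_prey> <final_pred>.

Answer: 1 prey

Derivation:
Step 1: prey: 10+2-18=0; pred: 30+6-9=27
First extinction: prey at step 1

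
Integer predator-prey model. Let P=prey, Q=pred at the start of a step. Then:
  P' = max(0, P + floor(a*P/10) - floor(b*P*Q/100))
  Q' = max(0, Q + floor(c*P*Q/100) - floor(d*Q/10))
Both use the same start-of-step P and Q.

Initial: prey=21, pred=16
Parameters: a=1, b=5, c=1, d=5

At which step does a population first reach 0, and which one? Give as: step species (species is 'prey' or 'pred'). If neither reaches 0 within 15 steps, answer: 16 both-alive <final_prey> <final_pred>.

Answer: 16 both-alive 3 1

Derivation:
Step 1: prey: 21+2-16=7; pred: 16+3-8=11
Step 2: prey: 7+0-3=4; pred: 11+0-5=6
Step 3: prey: 4+0-1=3; pred: 6+0-3=3
Step 4: prey: 3+0-0=3; pred: 3+0-1=2
Step 5: prey: 3+0-0=3; pred: 2+0-1=1
Step 6: prey: 3+0-0=3; pred: 1+0-0=1
Steps 7-15: state stable at prey=3, pred=1 (no change)
No extinction within 15 steps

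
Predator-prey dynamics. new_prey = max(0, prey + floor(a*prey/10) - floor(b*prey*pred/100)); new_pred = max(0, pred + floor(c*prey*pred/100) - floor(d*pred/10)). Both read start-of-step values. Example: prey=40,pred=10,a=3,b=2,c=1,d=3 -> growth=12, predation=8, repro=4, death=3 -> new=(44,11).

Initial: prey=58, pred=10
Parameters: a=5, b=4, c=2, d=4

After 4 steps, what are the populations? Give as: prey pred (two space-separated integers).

Step 1: prey: 58+29-23=64; pred: 10+11-4=17
Step 2: prey: 64+32-43=53; pred: 17+21-6=32
Step 3: prey: 53+26-67=12; pred: 32+33-12=53
Step 4: prey: 12+6-25=0; pred: 53+12-21=44

Answer: 0 44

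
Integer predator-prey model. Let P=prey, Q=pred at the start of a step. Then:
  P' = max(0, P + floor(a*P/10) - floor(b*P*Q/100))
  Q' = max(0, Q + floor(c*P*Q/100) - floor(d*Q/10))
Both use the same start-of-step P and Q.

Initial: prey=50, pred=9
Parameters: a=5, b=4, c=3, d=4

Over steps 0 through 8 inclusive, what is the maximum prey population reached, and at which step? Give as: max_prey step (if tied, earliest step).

Step 1: prey: 50+25-18=57; pred: 9+13-3=19
Step 2: prey: 57+28-43=42; pred: 19+32-7=44
Step 3: prey: 42+21-73=0; pred: 44+55-17=82
Step 4: prey: 0+0-0=0; pred: 82+0-32=50
Step 5: prey: 0+0-0=0; pred: 50+0-20=30
Step 6: prey: 0+0-0=0; pred: 30+0-12=18
Step 7: prey: 0+0-0=0; pred: 18+0-7=11
Step 8: prey: 0+0-0=0; pred: 11+0-4=7
Max prey = 57 at step 1

Answer: 57 1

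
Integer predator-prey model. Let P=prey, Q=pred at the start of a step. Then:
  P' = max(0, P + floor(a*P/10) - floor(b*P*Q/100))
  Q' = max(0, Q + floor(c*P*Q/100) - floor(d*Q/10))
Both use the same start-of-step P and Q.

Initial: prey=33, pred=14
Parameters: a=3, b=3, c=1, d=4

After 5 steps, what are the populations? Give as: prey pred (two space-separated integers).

Step 1: prey: 33+9-13=29; pred: 14+4-5=13
Step 2: prey: 29+8-11=26; pred: 13+3-5=11
Step 3: prey: 26+7-8=25; pred: 11+2-4=9
Step 4: prey: 25+7-6=26; pred: 9+2-3=8
Step 5: prey: 26+7-6=27; pred: 8+2-3=7

Answer: 27 7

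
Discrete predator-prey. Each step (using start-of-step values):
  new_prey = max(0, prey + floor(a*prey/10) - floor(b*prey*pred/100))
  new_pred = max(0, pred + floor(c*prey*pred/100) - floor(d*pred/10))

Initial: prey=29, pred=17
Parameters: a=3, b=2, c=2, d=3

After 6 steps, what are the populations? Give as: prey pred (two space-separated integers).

Answer: 5 28

Derivation:
Step 1: prey: 29+8-9=28; pred: 17+9-5=21
Step 2: prey: 28+8-11=25; pred: 21+11-6=26
Step 3: prey: 25+7-13=19; pred: 26+13-7=32
Step 4: prey: 19+5-12=12; pred: 32+12-9=35
Step 5: prey: 12+3-8=7; pred: 35+8-10=33
Step 6: prey: 7+2-4=5; pred: 33+4-9=28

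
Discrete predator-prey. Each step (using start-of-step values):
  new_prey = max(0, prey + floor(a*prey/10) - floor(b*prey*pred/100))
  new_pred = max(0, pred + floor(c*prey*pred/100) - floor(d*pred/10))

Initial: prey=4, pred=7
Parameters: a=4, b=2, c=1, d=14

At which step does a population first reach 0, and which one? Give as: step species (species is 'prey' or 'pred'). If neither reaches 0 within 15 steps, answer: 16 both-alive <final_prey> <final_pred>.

Answer: 1 pred

Derivation:
Step 1: prey: 4+1-0=5; pred: 7+0-9=0
First extinction: pred at step 1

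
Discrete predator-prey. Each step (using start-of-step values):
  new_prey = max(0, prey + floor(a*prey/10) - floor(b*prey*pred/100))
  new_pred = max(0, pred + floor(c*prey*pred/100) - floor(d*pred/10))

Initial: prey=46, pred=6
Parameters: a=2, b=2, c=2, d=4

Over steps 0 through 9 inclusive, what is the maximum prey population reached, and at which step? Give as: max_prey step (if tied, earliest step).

Answer: 51 2

Derivation:
Step 1: prey: 46+9-5=50; pred: 6+5-2=9
Step 2: prey: 50+10-9=51; pred: 9+9-3=15
Step 3: prey: 51+10-15=46; pred: 15+15-6=24
Step 4: prey: 46+9-22=33; pred: 24+22-9=37
Step 5: prey: 33+6-24=15; pred: 37+24-14=47
Step 6: prey: 15+3-14=4; pred: 47+14-18=43
Step 7: prey: 4+0-3=1; pred: 43+3-17=29
Step 8: prey: 1+0-0=1; pred: 29+0-11=18
Step 9: prey: 1+0-0=1; pred: 18+0-7=11
Max prey = 51 at step 2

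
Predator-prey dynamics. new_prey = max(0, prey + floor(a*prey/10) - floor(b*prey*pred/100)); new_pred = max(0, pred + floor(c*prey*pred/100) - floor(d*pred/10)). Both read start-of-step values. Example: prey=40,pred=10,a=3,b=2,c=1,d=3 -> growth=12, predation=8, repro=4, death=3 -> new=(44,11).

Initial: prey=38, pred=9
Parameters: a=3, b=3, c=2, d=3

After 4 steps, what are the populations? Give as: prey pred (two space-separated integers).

Step 1: prey: 38+11-10=39; pred: 9+6-2=13
Step 2: prey: 39+11-15=35; pred: 13+10-3=20
Step 3: prey: 35+10-21=24; pred: 20+14-6=28
Step 4: prey: 24+7-20=11; pred: 28+13-8=33

Answer: 11 33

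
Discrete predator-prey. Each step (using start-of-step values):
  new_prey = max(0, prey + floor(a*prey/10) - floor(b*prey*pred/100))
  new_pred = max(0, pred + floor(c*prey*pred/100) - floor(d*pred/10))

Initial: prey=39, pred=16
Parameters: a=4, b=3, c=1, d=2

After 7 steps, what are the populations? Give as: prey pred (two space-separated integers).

Step 1: prey: 39+15-18=36; pred: 16+6-3=19
Step 2: prey: 36+14-20=30; pred: 19+6-3=22
Step 3: prey: 30+12-19=23; pred: 22+6-4=24
Step 4: prey: 23+9-16=16; pred: 24+5-4=25
Step 5: prey: 16+6-12=10; pred: 25+4-5=24
Step 6: prey: 10+4-7=7; pred: 24+2-4=22
Step 7: prey: 7+2-4=5; pred: 22+1-4=19

Answer: 5 19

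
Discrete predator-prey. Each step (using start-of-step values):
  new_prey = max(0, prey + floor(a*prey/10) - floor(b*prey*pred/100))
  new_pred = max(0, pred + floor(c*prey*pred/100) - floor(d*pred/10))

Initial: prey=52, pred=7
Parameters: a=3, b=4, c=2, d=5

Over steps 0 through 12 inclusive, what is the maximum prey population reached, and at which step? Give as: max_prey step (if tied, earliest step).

Answer: 53 1

Derivation:
Step 1: prey: 52+15-14=53; pred: 7+7-3=11
Step 2: prey: 53+15-23=45; pred: 11+11-5=17
Step 3: prey: 45+13-30=28; pred: 17+15-8=24
Step 4: prey: 28+8-26=10; pred: 24+13-12=25
Step 5: prey: 10+3-10=3; pred: 25+5-12=18
Step 6: prey: 3+0-2=1; pred: 18+1-9=10
Step 7: prey: 1+0-0=1; pred: 10+0-5=5
Step 8: prey: 1+0-0=1; pred: 5+0-2=3
Step 9: prey: 1+0-0=1; pred: 3+0-1=2
Step 10: prey: 1+0-0=1; pred: 2+0-1=1
Step 11: prey: 1+0-0=1; pred: 1+0-0=1
Step 12: prey: 1+0-0=1; pred: 1+0-0=1
Max prey = 53 at step 1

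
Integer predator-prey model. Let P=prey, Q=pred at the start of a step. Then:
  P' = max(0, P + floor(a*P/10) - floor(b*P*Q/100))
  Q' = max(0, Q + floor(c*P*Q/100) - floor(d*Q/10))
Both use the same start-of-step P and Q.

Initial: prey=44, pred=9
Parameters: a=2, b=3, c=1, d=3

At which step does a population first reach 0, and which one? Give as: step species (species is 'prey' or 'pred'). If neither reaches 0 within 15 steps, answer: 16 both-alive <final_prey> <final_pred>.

Answer: 16 both-alive 23 3

Derivation:
Step 1: prey: 44+8-11=41; pred: 9+3-2=10
Step 2: prey: 41+8-12=37; pred: 10+4-3=11
Step 3: prey: 37+7-12=32; pred: 11+4-3=12
Step 4: prey: 32+6-11=27; pred: 12+3-3=12
Step 5: prey: 27+5-9=23; pred: 12+3-3=12
Step 6: prey: 23+4-8=19; pred: 12+2-3=11
Step 7: prey: 19+3-6=16; pred: 11+2-3=10
Step 8: prey: 16+3-4=15; pred: 10+1-3=8
Step 9: prey: 15+3-3=15; pred: 8+1-2=7
Step 10: prey: 15+3-3=15; pred: 7+1-2=6
Step 11: prey: 15+3-2=16; pred: 6+0-1=5
Step 12: prey: 16+3-2=17; pred: 5+0-1=4
Step 13: prey: 17+3-2=18; pred: 4+0-1=3
Step 14: prey: 18+3-1=20; pred: 3+0-0=3
Step 15: prey: 20+4-1=23; pred: 3+0-0=3
No extinction within 15 steps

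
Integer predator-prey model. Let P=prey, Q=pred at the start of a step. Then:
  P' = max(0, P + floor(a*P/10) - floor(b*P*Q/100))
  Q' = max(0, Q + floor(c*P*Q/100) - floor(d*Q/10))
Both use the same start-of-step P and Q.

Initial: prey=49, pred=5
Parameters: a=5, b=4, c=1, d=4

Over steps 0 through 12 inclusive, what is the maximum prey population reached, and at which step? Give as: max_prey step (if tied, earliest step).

Step 1: prey: 49+24-9=64; pred: 5+2-2=5
Step 2: prey: 64+32-12=84; pred: 5+3-2=6
Step 3: prey: 84+42-20=106; pred: 6+5-2=9
Step 4: prey: 106+53-38=121; pred: 9+9-3=15
Step 5: prey: 121+60-72=109; pred: 15+18-6=27
Step 6: prey: 109+54-117=46; pred: 27+29-10=46
Step 7: prey: 46+23-84=0; pred: 46+21-18=49
Step 8: prey: 0+0-0=0; pred: 49+0-19=30
Step 9: prey: 0+0-0=0; pred: 30+0-12=18
Step 10: prey: 0+0-0=0; pred: 18+0-7=11
Step 11: prey: 0+0-0=0; pred: 11+0-4=7
Step 12: prey: 0+0-0=0; pred: 7+0-2=5
Max prey = 121 at step 4

Answer: 121 4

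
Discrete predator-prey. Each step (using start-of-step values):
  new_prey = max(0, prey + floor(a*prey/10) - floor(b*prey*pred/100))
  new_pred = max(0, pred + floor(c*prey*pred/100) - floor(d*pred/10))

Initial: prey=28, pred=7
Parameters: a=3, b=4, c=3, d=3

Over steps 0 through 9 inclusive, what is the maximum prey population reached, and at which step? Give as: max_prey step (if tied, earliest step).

Answer: 29 1

Derivation:
Step 1: prey: 28+8-7=29; pred: 7+5-2=10
Step 2: prey: 29+8-11=26; pred: 10+8-3=15
Step 3: prey: 26+7-15=18; pred: 15+11-4=22
Step 4: prey: 18+5-15=8; pred: 22+11-6=27
Step 5: prey: 8+2-8=2; pred: 27+6-8=25
Step 6: prey: 2+0-2=0; pred: 25+1-7=19
Step 7: prey: 0+0-0=0; pred: 19+0-5=14
Step 8: prey: 0+0-0=0; pred: 14+0-4=10
Step 9: prey: 0+0-0=0; pred: 10+0-3=7
Max prey = 29 at step 1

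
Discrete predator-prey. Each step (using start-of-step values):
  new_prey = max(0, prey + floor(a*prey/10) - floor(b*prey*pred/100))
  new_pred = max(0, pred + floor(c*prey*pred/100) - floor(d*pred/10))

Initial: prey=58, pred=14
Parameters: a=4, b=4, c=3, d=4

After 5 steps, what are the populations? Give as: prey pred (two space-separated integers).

Answer: 0 18

Derivation:
Step 1: prey: 58+23-32=49; pred: 14+24-5=33
Step 2: prey: 49+19-64=4; pred: 33+48-13=68
Step 3: prey: 4+1-10=0; pred: 68+8-27=49
Step 4: prey: 0+0-0=0; pred: 49+0-19=30
Step 5: prey: 0+0-0=0; pred: 30+0-12=18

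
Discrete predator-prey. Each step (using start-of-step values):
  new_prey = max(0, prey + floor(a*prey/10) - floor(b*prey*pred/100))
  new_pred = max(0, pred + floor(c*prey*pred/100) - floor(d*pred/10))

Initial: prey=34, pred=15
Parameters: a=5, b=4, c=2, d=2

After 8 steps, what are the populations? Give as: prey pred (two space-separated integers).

Step 1: prey: 34+17-20=31; pred: 15+10-3=22
Step 2: prey: 31+15-27=19; pred: 22+13-4=31
Step 3: prey: 19+9-23=5; pred: 31+11-6=36
Step 4: prey: 5+2-7=0; pred: 36+3-7=32
Step 5: prey: 0+0-0=0; pred: 32+0-6=26
Step 6: prey: 0+0-0=0; pred: 26+0-5=21
Step 7: prey: 0+0-0=0; pred: 21+0-4=17
Step 8: prey: 0+0-0=0; pred: 17+0-3=14

Answer: 0 14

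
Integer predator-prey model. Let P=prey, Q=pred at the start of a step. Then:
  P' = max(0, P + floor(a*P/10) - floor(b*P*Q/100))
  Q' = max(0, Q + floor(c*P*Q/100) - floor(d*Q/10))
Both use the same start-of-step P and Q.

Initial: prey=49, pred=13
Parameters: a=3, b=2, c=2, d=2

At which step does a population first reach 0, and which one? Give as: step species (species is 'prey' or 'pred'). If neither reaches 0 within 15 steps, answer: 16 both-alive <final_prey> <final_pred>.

Answer: 4 prey

Derivation:
Step 1: prey: 49+14-12=51; pred: 13+12-2=23
Step 2: prey: 51+15-23=43; pred: 23+23-4=42
Step 3: prey: 43+12-36=19; pred: 42+36-8=70
Step 4: prey: 19+5-26=0; pred: 70+26-14=82
First extinction: prey at step 4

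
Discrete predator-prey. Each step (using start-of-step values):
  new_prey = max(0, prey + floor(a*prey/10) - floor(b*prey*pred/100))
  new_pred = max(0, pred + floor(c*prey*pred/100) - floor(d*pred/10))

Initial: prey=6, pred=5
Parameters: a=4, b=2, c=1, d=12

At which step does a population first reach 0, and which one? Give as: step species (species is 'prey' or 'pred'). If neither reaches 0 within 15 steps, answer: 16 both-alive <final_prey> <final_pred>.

Step 1: prey: 6+2-0=8; pred: 5+0-6=0
First extinction: pred at step 1

Answer: 1 pred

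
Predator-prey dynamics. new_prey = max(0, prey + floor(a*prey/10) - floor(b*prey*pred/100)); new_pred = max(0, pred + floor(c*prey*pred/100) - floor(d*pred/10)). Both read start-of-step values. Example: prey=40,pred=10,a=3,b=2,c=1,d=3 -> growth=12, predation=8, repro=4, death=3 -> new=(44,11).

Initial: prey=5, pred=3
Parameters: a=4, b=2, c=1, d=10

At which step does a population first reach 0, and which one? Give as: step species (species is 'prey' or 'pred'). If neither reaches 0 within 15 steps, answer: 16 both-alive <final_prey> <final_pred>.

Step 1: prey: 5+2-0=7; pred: 3+0-3=0
First extinction: pred at step 1

Answer: 1 pred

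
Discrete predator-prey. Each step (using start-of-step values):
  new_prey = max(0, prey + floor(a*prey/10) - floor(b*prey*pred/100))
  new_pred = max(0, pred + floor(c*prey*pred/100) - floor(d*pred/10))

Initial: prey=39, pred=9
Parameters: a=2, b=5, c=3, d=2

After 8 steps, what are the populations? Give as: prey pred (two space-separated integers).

Step 1: prey: 39+7-17=29; pred: 9+10-1=18
Step 2: prey: 29+5-26=8; pred: 18+15-3=30
Step 3: prey: 8+1-12=0; pred: 30+7-6=31
Step 4: prey: 0+0-0=0; pred: 31+0-6=25
Step 5: prey: 0+0-0=0; pred: 25+0-5=20
Step 6: prey: 0+0-0=0; pred: 20+0-4=16
Step 7: prey: 0+0-0=0; pred: 16+0-3=13
Step 8: prey: 0+0-0=0; pred: 13+0-2=11

Answer: 0 11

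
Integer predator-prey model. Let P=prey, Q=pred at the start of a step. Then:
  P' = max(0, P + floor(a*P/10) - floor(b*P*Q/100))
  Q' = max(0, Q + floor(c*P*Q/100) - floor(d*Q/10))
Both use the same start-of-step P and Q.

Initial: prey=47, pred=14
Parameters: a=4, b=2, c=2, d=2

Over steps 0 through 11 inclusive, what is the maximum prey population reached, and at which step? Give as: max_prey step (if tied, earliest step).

Step 1: prey: 47+18-13=52; pred: 14+13-2=25
Step 2: prey: 52+20-26=46; pred: 25+26-5=46
Step 3: prey: 46+18-42=22; pred: 46+42-9=79
Step 4: prey: 22+8-34=0; pred: 79+34-15=98
Step 5: prey: 0+0-0=0; pred: 98+0-19=79
Step 6: prey: 0+0-0=0; pred: 79+0-15=64
Step 7: prey: 0+0-0=0; pred: 64+0-12=52
Step 8: prey: 0+0-0=0; pred: 52+0-10=42
Step 9: prey: 0+0-0=0; pred: 42+0-8=34
Step 10: prey: 0+0-0=0; pred: 34+0-6=28
Step 11: prey: 0+0-0=0; pred: 28+0-5=23
Max prey = 52 at step 1

Answer: 52 1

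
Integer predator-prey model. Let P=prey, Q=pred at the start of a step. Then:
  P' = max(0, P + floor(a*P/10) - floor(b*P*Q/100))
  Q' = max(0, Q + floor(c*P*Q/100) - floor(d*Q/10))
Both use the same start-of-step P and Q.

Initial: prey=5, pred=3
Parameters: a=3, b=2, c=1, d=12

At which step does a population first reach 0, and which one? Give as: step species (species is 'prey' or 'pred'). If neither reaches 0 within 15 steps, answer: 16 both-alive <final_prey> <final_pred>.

Answer: 1 pred

Derivation:
Step 1: prey: 5+1-0=6; pred: 3+0-3=0
First extinction: pred at step 1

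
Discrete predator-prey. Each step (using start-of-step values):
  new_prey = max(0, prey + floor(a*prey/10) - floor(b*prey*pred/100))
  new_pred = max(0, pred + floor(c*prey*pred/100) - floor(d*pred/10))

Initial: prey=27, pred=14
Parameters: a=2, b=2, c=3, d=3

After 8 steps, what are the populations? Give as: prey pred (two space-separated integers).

Answer: 1 14

Derivation:
Step 1: prey: 27+5-7=25; pred: 14+11-4=21
Step 2: prey: 25+5-10=20; pred: 21+15-6=30
Step 3: prey: 20+4-12=12; pred: 30+18-9=39
Step 4: prey: 12+2-9=5; pred: 39+14-11=42
Step 5: prey: 5+1-4=2; pred: 42+6-12=36
Step 6: prey: 2+0-1=1; pred: 36+2-10=28
Step 7: prey: 1+0-0=1; pred: 28+0-8=20
Step 8: prey: 1+0-0=1; pred: 20+0-6=14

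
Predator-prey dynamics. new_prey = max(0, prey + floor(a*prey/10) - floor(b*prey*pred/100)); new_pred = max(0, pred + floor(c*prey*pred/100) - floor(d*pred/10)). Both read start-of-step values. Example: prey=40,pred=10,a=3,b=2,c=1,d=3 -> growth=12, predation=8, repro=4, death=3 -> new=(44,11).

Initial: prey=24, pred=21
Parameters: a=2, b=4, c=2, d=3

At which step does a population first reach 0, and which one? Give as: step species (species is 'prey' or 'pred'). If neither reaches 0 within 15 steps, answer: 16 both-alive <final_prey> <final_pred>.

Answer: 16 both-alive 1 3

Derivation:
Step 1: prey: 24+4-20=8; pred: 21+10-6=25
Step 2: prey: 8+1-8=1; pred: 25+4-7=22
Step 3: prey: 1+0-0=1; pred: 22+0-6=16
Step 4: prey: 1+0-0=1; pred: 16+0-4=12
Step 5: prey: 1+0-0=1; pred: 12+0-3=9
Step 6: prey: 1+0-0=1; pred: 9+0-2=7
Step 7: prey: 1+0-0=1; pred: 7+0-2=5
Step 8: prey: 1+0-0=1; pred: 5+0-1=4
Step 9: prey: 1+0-0=1; pred: 4+0-1=3
Step 10: prey: 1+0-0=1; pred: 3+0-0=3
Steps 11-15: state stable at prey=1, pred=3 (no change)
No extinction within 15 steps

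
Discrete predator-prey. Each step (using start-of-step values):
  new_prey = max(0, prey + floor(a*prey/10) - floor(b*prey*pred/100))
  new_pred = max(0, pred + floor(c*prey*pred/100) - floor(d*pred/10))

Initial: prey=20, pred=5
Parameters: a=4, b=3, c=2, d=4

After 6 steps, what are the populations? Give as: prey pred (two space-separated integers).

Answer: 59 21

Derivation:
Step 1: prey: 20+8-3=25; pred: 5+2-2=5
Step 2: prey: 25+10-3=32; pred: 5+2-2=5
Step 3: prey: 32+12-4=40; pred: 5+3-2=6
Step 4: prey: 40+16-7=49; pred: 6+4-2=8
Step 5: prey: 49+19-11=57; pred: 8+7-3=12
Step 6: prey: 57+22-20=59; pred: 12+13-4=21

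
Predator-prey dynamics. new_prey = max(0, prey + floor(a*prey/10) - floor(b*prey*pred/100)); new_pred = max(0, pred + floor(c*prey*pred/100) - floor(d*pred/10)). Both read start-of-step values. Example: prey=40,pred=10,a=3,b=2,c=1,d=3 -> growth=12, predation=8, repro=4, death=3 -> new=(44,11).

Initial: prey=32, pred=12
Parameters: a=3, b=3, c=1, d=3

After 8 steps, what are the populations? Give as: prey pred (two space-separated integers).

Step 1: prey: 32+9-11=30; pred: 12+3-3=12
Step 2: prey: 30+9-10=29; pred: 12+3-3=12
Step 3: prey: 29+8-10=27; pred: 12+3-3=12
Step 4: prey: 27+8-9=26; pred: 12+3-3=12
Step 5: prey: 26+7-9=24; pred: 12+3-3=12
Step 6: prey: 24+7-8=23; pred: 12+2-3=11
Step 7: prey: 23+6-7=22; pred: 11+2-3=10
Step 8: prey: 22+6-6=22; pred: 10+2-3=9

Answer: 22 9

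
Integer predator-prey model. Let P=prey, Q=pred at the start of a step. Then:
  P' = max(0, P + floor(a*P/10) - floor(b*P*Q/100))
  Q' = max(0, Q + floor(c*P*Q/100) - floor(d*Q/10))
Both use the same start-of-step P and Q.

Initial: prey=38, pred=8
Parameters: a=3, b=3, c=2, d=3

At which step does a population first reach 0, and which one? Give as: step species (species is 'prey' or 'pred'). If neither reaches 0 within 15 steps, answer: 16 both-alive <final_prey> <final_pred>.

Answer: 16 both-alive 1 3

Derivation:
Step 1: prey: 38+11-9=40; pred: 8+6-2=12
Step 2: prey: 40+12-14=38; pred: 12+9-3=18
Step 3: prey: 38+11-20=29; pred: 18+13-5=26
Step 4: prey: 29+8-22=15; pred: 26+15-7=34
Step 5: prey: 15+4-15=4; pred: 34+10-10=34
Step 6: prey: 4+1-4=1; pred: 34+2-10=26
Step 7: prey: 1+0-0=1; pred: 26+0-7=19
Step 8: prey: 1+0-0=1; pred: 19+0-5=14
Step 9: prey: 1+0-0=1; pred: 14+0-4=10
Step 10: prey: 1+0-0=1; pred: 10+0-3=7
Step 11: prey: 1+0-0=1; pred: 7+0-2=5
Step 12: prey: 1+0-0=1; pred: 5+0-1=4
Step 13: prey: 1+0-0=1; pred: 4+0-1=3
Step 14: prey: 1+0-0=1; pred: 3+0-0=3
Steps 15-15: state stable at prey=1, pred=3 (no change)
No extinction within 15 steps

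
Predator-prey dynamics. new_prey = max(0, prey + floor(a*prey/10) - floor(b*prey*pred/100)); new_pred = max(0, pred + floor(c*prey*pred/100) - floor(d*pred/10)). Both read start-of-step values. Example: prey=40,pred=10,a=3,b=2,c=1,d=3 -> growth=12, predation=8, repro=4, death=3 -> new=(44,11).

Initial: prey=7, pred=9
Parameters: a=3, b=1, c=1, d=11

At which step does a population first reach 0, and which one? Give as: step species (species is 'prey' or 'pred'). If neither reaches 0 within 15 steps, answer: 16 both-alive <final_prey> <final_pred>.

Step 1: prey: 7+2-0=9; pred: 9+0-9=0
First extinction: pred at step 1

Answer: 1 pred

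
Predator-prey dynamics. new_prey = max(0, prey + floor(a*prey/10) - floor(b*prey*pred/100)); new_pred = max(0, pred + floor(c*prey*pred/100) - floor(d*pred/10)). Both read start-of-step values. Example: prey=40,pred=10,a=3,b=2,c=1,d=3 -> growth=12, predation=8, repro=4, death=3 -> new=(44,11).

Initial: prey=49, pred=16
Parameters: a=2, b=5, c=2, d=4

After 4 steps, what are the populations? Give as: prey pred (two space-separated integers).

Answer: 0 9

Derivation:
Step 1: prey: 49+9-39=19; pred: 16+15-6=25
Step 2: prey: 19+3-23=0; pred: 25+9-10=24
Step 3: prey: 0+0-0=0; pred: 24+0-9=15
Step 4: prey: 0+0-0=0; pred: 15+0-6=9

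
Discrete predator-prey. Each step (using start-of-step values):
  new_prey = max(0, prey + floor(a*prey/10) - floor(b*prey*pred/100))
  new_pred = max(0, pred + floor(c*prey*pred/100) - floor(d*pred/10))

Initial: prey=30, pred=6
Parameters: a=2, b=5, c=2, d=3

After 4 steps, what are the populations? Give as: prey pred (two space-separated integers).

Step 1: prey: 30+6-9=27; pred: 6+3-1=8
Step 2: prey: 27+5-10=22; pred: 8+4-2=10
Step 3: prey: 22+4-11=15; pred: 10+4-3=11
Step 4: prey: 15+3-8=10; pred: 11+3-3=11

Answer: 10 11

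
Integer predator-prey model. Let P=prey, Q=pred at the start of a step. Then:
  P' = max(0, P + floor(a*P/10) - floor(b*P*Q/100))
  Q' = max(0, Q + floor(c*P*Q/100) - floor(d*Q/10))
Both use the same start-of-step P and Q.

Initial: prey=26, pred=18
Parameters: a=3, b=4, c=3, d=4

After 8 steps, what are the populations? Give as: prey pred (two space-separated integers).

Answer: 1 2

Derivation:
Step 1: prey: 26+7-18=15; pred: 18+14-7=25
Step 2: prey: 15+4-15=4; pred: 25+11-10=26
Step 3: prey: 4+1-4=1; pred: 26+3-10=19
Step 4: prey: 1+0-0=1; pred: 19+0-7=12
Step 5: prey: 1+0-0=1; pred: 12+0-4=8
Step 6: prey: 1+0-0=1; pred: 8+0-3=5
Step 7: prey: 1+0-0=1; pred: 5+0-2=3
Step 8: prey: 1+0-0=1; pred: 3+0-1=2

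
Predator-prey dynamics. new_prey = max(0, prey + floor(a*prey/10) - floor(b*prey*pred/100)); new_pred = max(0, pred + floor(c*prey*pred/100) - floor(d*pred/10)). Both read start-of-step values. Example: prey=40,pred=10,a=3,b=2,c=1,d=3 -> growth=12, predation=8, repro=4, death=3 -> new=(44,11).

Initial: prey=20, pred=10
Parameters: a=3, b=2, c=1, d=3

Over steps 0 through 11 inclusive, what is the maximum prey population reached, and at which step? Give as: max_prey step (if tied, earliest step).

Answer: 60 10

Derivation:
Step 1: prey: 20+6-4=22; pred: 10+2-3=9
Step 2: prey: 22+6-3=25; pred: 9+1-2=8
Step 3: prey: 25+7-4=28; pred: 8+2-2=8
Step 4: prey: 28+8-4=32; pred: 8+2-2=8
Step 5: prey: 32+9-5=36; pred: 8+2-2=8
Step 6: prey: 36+10-5=41; pred: 8+2-2=8
Step 7: prey: 41+12-6=47; pred: 8+3-2=9
Step 8: prey: 47+14-8=53; pred: 9+4-2=11
Step 9: prey: 53+15-11=57; pred: 11+5-3=13
Step 10: prey: 57+17-14=60; pred: 13+7-3=17
Step 11: prey: 60+18-20=58; pred: 17+10-5=22
Max prey = 60 at step 10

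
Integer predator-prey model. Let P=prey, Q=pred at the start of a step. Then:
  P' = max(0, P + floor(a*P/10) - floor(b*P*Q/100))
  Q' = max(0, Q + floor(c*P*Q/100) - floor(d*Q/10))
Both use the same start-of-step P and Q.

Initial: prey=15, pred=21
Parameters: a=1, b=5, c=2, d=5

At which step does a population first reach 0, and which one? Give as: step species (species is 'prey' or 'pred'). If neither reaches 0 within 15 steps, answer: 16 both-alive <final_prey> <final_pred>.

Answer: 16 both-alive 1 1

Derivation:
Step 1: prey: 15+1-15=1; pred: 21+6-10=17
Step 2: prey: 1+0-0=1; pred: 17+0-8=9
Step 3: prey: 1+0-0=1; pred: 9+0-4=5
Step 4: prey: 1+0-0=1; pred: 5+0-2=3
Step 5: prey: 1+0-0=1; pred: 3+0-1=2
Step 6: prey: 1+0-0=1; pred: 2+0-1=1
Step 7: prey: 1+0-0=1; pred: 1+0-0=1
Steps 8-15: state stable at prey=1, pred=1 (no change)
No extinction within 15 steps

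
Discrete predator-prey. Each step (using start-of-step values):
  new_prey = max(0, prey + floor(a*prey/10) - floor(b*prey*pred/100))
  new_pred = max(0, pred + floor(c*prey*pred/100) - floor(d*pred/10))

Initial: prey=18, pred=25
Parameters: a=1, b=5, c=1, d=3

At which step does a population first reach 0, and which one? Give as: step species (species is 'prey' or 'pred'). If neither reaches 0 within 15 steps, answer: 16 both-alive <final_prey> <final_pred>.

Answer: 1 prey

Derivation:
Step 1: prey: 18+1-22=0; pred: 25+4-7=22
First extinction: prey at step 1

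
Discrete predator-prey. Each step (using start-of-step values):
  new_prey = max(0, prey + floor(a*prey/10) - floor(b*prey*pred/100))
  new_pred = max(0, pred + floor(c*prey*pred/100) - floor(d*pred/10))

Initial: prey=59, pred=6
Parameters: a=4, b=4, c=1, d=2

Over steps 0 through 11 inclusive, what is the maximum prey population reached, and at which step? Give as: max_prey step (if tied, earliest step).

Step 1: prey: 59+23-14=68; pred: 6+3-1=8
Step 2: prey: 68+27-21=74; pred: 8+5-1=12
Step 3: prey: 74+29-35=68; pred: 12+8-2=18
Step 4: prey: 68+27-48=47; pred: 18+12-3=27
Step 5: prey: 47+18-50=15; pred: 27+12-5=34
Step 6: prey: 15+6-20=1; pred: 34+5-6=33
Step 7: prey: 1+0-1=0; pred: 33+0-6=27
Step 8: prey: 0+0-0=0; pred: 27+0-5=22
Step 9: prey: 0+0-0=0; pred: 22+0-4=18
Step 10: prey: 0+0-0=0; pred: 18+0-3=15
Step 11: prey: 0+0-0=0; pred: 15+0-3=12
Max prey = 74 at step 2

Answer: 74 2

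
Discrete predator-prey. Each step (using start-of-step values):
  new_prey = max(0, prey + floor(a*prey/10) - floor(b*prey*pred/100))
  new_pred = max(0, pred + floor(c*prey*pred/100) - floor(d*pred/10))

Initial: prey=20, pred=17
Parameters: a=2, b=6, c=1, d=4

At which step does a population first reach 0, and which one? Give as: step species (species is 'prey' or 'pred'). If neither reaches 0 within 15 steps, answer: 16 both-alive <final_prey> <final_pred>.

Step 1: prey: 20+4-20=4; pred: 17+3-6=14
Step 2: prey: 4+0-3=1; pred: 14+0-5=9
Step 3: prey: 1+0-0=1; pred: 9+0-3=6
Step 4: prey: 1+0-0=1; pred: 6+0-2=4
Step 5: prey: 1+0-0=1; pred: 4+0-1=3
Step 6: prey: 1+0-0=1; pred: 3+0-1=2
Step 7: prey: 1+0-0=1; pred: 2+0-0=2
Steps 8-15: state stable at prey=1, pred=2 (no change)
No extinction within 15 steps

Answer: 16 both-alive 1 2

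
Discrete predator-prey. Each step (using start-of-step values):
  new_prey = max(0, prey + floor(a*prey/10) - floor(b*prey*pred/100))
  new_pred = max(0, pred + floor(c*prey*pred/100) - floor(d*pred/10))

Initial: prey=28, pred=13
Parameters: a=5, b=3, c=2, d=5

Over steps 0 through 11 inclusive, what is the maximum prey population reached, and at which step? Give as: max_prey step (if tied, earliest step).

Step 1: prey: 28+14-10=32; pred: 13+7-6=14
Step 2: prey: 32+16-13=35; pred: 14+8-7=15
Step 3: prey: 35+17-15=37; pred: 15+10-7=18
Step 4: prey: 37+18-19=36; pred: 18+13-9=22
Step 5: prey: 36+18-23=31; pred: 22+15-11=26
Step 6: prey: 31+15-24=22; pred: 26+16-13=29
Step 7: prey: 22+11-19=14; pred: 29+12-14=27
Step 8: prey: 14+7-11=10; pred: 27+7-13=21
Step 9: prey: 10+5-6=9; pred: 21+4-10=15
Step 10: prey: 9+4-4=9; pred: 15+2-7=10
Step 11: prey: 9+4-2=11; pred: 10+1-5=6
Max prey = 37 at step 3

Answer: 37 3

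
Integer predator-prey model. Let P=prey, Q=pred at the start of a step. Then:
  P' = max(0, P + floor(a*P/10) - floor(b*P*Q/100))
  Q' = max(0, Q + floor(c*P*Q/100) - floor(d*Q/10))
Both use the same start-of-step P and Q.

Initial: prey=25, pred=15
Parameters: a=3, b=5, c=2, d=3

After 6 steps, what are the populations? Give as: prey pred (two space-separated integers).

Answer: 1 6

Derivation:
Step 1: prey: 25+7-18=14; pred: 15+7-4=18
Step 2: prey: 14+4-12=6; pred: 18+5-5=18
Step 3: prey: 6+1-5=2; pred: 18+2-5=15
Step 4: prey: 2+0-1=1; pred: 15+0-4=11
Step 5: prey: 1+0-0=1; pred: 11+0-3=8
Step 6: prey: 1+0-0=1; pred: 8+0-2=6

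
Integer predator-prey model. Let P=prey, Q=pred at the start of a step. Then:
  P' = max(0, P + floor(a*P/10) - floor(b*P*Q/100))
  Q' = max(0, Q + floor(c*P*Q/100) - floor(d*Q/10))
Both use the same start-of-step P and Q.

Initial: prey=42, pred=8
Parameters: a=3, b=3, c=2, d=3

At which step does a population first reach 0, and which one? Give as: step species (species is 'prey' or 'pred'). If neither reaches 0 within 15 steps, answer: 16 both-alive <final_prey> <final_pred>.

Step 1: prey: 42+12-10=44; pred: 8+6-2=12
Step 2: prey: 44+13-15=42; pred: 12+10-3=19
Step 3: prey: 42+12-23=31; pred: 19+15-5=29
Step 4: prey: 31+9-26=14; pred: 29+17-8=38
Step 5: prey: 14+4-15=3; pred: 38+10-11=37
Step 6: prey: 3+0-3=0; pred: 37+2-11=28
First extinction: prey at step 6

Answer: 6 prey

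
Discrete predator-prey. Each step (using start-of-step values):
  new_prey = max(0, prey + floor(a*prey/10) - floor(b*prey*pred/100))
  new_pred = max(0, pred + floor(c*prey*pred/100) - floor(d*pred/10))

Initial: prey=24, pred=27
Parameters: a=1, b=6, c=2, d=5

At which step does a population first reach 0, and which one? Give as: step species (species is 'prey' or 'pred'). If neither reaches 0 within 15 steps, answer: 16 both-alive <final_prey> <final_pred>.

Step 1: prey: 24+2-38=0; pred: 27+12-13=26
First extinction: prey at step 1

Answer: 1 prey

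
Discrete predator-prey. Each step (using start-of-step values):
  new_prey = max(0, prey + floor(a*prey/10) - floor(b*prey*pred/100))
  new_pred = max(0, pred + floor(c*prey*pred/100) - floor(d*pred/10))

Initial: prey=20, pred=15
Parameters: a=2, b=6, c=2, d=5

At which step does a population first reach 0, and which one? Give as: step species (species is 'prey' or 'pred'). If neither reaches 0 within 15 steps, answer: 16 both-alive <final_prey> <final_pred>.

Answer: 16 both-alive 2 1

Derivation:
Step 1: prey: 20+4-18=6; pred: 15+6-7=14
Step 2: prey: 6+1-5=2; pred: 14+1-7=8
Step 3: prey: 2+0-0=2; pred: 8+0-4=4
Step 4: prey: 2+0-0=2; pred: 4+0-2=2
Step 5: prey: 2+0-0=2; pred: 2+0-1=1
Step 6: prey: 2+0-0=2; pred: 1+0-0=1
Steps 7-15: state stable at prey=2, pred=1 (no change)
No extinction within 15 steps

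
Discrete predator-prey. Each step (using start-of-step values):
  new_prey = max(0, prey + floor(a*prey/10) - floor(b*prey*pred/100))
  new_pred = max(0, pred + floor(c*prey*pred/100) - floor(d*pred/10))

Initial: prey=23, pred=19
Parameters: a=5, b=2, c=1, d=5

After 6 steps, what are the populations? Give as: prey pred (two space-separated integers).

Answer: 107 9

Derivation:
Step 1: prey: 23+11-8=26; pred: 19+4-9=14
Step 2: prey: 26+13-7=32; pred: 14+3-7=10
Step 3: prey: 32+16-6=42; pred: 10+3-5=8
Step 4: prey: 42+21-6=57; pred: 8+3-4=7
Step 5: prey: 57+28-7=78; pred: 7+3-3=7
Step 6: prey: 78+39-10=107; pred: 7+5-3=9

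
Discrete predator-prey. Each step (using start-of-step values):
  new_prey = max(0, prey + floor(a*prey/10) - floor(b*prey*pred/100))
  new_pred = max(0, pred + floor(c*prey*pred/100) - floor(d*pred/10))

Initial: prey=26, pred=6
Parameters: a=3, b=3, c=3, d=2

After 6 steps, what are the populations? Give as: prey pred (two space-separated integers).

Answer: 0 41

Derivation:
Step 1: prey: 26+7-4=29; pred: 6+4-1=9
Step 2: prey: 29+8-7=30; pred: 9+7-1=15
Step 3: prey: 30+9-13=26; pred: 15+13-3=25
Step 4: prey: 26+7-19=14; pred: 25+19-5=39
Step 5: prey: 14+4-16=2; pred: 39+16-7=48
Step 6: prey: 2+0-2=0; pred: 48+2-9=41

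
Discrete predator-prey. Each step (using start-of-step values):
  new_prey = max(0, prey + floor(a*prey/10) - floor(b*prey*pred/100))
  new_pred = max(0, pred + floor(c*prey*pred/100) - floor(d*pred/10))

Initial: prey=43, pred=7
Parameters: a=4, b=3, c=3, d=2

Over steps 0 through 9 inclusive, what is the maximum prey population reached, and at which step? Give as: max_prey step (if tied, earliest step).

Answer: 51 1

Derivation:
Step 1: prey: 43+17-9=51; pred: 7+9-1=15
Step 2: prey: 51+20-22=49; pred: 15+22-3=34
Step 3: prey: 49+19-49=19; pred: 34+49-6=77
Step 4: prey: 19+7-43=0; pred: 77+43-15=105
Step 5: prey: 0+0-0=0; pred: 105+0-21=84
Step 6: prey: 0+0-0=0; pred: 84+0-16=68
Step 7: prey: 0+0-0=0; pred: 68+0-13=55
Step 8: prey: 0+0-0=0; pred: 55+0-11=44
Step 9: prey: 0+0-0=0; pred: 44+0-8=36
Max prey = 51 at step 1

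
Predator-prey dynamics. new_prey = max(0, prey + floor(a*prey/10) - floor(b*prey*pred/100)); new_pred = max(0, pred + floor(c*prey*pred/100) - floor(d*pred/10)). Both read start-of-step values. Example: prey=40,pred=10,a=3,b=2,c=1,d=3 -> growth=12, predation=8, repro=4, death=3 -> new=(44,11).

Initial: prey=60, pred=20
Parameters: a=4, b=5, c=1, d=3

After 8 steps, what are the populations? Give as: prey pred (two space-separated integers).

Answer: 0 4

Derivation:
Step 1: prey: 60+24-60=24; pred: 20+12-6=26
Step 2: prey: 24+9-31=2; pred: 26+6-7=25
Step 3: prey: 2+0-2=0; pred: 25+0-7=18
Step 4: prey: 0+0-0=0; pred: 18+0-5=13
Step 5: prey: 0+0-0=0; pred: 13+0-3=10
Step 6: prey: 0+0-0=0; pred: 10+0-3=7
Step 7: prey: 0+0-0=0; pred: 7+0-2=5
Step 8: prey: 0+0-0=0; pred: 5+0-1=4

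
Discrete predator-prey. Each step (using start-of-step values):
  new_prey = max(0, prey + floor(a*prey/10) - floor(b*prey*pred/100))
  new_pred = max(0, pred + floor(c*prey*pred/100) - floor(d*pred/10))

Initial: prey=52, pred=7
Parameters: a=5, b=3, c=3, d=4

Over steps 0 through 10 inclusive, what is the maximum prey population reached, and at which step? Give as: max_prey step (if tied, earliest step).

Step 1: prey: 52+26-10=68; pred: 7+10-2=15
Step 2: prey: 68+34-30=72; pred: 15+30-6=39
Step 3: prey: 72+36-84=24; pred: 39+84-15=108
Step 4: prey: 24+12-77=0; pred: 108+77-43=142
Step 5: prey: 0+0-0=0; pred: 142+0-56=86
Step 6: prey: 0+0-0=0; pred: 86+0-34=52
Step 7: prey: 0+0-0=0; pred: 52+0-20=32
Step 8: prey: 0+0-0=0; pred: 32+0-12=20
Step 9: prey: 0+0-0=0; pred: 20+0-8=12
Step 10: prey: 0+0-0=0; pred: 12+0-4=8
Max prey = 72 at step 2

Answer: 72 2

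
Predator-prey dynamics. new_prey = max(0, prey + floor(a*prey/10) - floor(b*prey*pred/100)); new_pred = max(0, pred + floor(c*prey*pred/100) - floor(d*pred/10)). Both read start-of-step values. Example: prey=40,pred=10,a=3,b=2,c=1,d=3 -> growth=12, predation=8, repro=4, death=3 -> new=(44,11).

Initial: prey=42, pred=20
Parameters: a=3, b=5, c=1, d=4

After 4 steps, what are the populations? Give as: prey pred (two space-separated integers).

Step 1: prey: 42+12-42=12; pred: 20+8-8=20
Step 2: prey: 12+3-12=3; pred: 20+2-8=14
Step 3: prey: 3+0-2=1; pred: 14+0-5=9
Step 4: prey: 1+0-0=1; pred: 9+0-3=6

Answer: 1 6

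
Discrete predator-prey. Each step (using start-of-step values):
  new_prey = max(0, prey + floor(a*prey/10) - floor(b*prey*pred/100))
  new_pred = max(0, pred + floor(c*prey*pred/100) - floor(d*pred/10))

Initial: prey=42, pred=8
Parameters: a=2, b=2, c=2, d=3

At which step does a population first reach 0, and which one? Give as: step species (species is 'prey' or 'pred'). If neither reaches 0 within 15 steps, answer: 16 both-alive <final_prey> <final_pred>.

Step 1: prey: 42+8-6=44; pred: 8+6-2=12
Step 2: prey: 44+8-10=42; pred: 12+10-3=19
Step 3: prey: 42+8-15=35; pred: 19+15-5=29
Step 4: prey: 35+7-20=22; pred: 29+20-8=41
Step 5: prey: 22+4-18=8; pred: 41+18-12=47
Step 6: prey: 8+1-7=2; pred: 47+7-14=40
Step 7: prey: 2+0-1=1; pred: 40+1-12=29
Step 8: prey: 1+0-0=1; pred: 29+0-8=21
Step 9: prey: 1+0-0=1; pred: 21+0-6=15
Step 10: prey: 1+0-0=1; pred: 15+0-4=11
Step 11: prey: 1+0-0=1; pred: 11+0-3=8
Step 12: prey: 1+0-0=1; pred: 8+0-2=6
Step 13: prey: 1+0-0=1; pred: 6+0-1=5
Step 14: prey: 1+0-0=1; pred: 5+0-1=4
Step 15: prey: 1+0-0=1; pred: 4+0-1=3
No extinction within 15 steps

Answer: 16 both-alive 1 3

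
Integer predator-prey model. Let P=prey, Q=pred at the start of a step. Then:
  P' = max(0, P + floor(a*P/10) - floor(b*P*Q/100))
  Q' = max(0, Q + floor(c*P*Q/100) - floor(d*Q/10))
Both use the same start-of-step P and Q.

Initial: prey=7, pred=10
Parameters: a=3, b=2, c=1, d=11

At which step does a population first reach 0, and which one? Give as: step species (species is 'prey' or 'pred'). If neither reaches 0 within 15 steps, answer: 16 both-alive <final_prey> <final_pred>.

Answer: 1 pred

Derivation:
Step 1: prey: 7+2-1=8; pred: 10+0-11=0
First extinction: pred at step 1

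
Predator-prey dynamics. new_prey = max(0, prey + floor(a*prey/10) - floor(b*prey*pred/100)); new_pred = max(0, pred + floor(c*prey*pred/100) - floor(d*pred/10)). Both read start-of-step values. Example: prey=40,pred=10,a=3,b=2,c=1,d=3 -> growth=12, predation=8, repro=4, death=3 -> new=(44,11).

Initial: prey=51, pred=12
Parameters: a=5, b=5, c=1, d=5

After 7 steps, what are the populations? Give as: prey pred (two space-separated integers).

Answer: 54 7

Derivation:
Step 1: prey: 51+25-30=46; pred: 12+6-6=12
Step 2: prey: 46+23-27=42; pred: 12+5-6=11
Step 3: prey: 42+21-23=40; pred: 11+4-5=10
Step 4: prey: 40+20-20=40; pred: 10+4-5=9
Step 5: prey: 40+20-18=42; pred: 9+3-4=8
Step 6: prey: 42+21-16=47; pred: 8+3-4=7
Step 7: prey: 47+23-16=54; pred: 7+3-3=7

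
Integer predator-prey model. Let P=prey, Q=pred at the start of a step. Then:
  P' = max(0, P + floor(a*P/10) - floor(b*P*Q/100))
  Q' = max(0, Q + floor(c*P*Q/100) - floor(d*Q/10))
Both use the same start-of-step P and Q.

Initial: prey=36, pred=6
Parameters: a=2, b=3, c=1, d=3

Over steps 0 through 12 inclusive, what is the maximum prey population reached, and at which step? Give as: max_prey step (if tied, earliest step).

Step 1: prey: 36+7-6=37; pred: 6+2-1=7
Step 2: prey: 37+7-7=37; pred: 7+2-2=7
Step 3: prey: 37+7-7=37; pred: 7+2-2=7
Step 4: prey: 37+7-7=37; pred: 7+2-2=7
Step 5: prey: 37+7-7=37; pred: 7+2-2=7
Step 6: prey: 37+7-7=37; pred: 7+2-2=7
Step 7: prey: 37+7-7=37; pred: 7+2-2=7
Step 8: prey: 37+7-7=37; pred: 7+2-2=7
Step 9: prey: 37+7-7=37; pred: 7+2-2=7
Step 10: prey: 37+7-7=37; pred: 7+2-2=7
Step 11: prey: 37+7-7=37; pred: 7+2-2=7
Step 12: prey: 37+7-7=37; pred: 7+2-2=7
Max prey = 37 at step 1

Answer: 37 1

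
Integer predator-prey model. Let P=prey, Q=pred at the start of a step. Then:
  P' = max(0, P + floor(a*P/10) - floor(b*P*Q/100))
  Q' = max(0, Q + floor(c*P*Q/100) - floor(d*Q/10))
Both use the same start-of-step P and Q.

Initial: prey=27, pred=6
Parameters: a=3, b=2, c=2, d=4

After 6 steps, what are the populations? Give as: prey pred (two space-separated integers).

Answer: 33 37

Derivation:
Step 1: prey: 27+8-3=32; pred: 6+3-2=7
Step 2: prey: 32+9-4=37; pred: 7+4-2=9
Step 3: prey: 37+11-6=42; pred: 9+6-3=12
Step 4: prey: 42+12-10=44; pred: 12+10-4=18
Step 5: prey: 44+13-15=42; pred: 18+15-7=26
Step 6: prey: 42+12-21=33; pred: 26+21-10=37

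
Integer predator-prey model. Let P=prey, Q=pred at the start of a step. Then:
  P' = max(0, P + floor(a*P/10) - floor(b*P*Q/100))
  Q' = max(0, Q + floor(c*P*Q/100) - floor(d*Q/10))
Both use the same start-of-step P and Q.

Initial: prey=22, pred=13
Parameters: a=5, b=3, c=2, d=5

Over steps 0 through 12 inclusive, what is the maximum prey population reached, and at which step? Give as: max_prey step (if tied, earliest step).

Answer: 42 6

Derivation:
Step 1: prey: 22+11-8=25; pred: 13+5-6=12
Step 2: prey: 25+12-9=28; pred: 12+6-6=12
Step 3: prey: 28+14-10=32; pred: 12+6-6=12
Step 4: prey: 32+16-11=37; pred: 12+7-6=13
Step 5: prey: 37+18-14=41; pred: 13+9-6=16
Step 6: prey: 41+20-19=42; pred: 16+13-8=21
Step 7: prey: 42+21-26=37; pred: 21+17-10=28
Step 8: prey: 37+18-31=24; pred: 28+20-14=34
Step 9: prey: 24+12-24=12; pred: 34+16-17=33
Step 10: prey: 12+6-11=7; pred: 33+7-16=24
Step 11: prey: 7+3-5=5; pred: 24+3-12=15
Step 12: prey: 5+2-2=5; pred: 15+1-7=9
Max prey = 42 at step 6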